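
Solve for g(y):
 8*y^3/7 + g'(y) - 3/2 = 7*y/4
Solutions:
 g(y) = C1 - 2*y^4/7 + 7*y^2/8 + 3*y/2


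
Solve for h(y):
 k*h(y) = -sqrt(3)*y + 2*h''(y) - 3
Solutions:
 h(y) = C1*exp(-sqrt(2)*sqrt(k)*y/2) + C2*exp(sqrt(2)*sqrt(k)*y/2) - sqrt(3)*y/k - 3/k


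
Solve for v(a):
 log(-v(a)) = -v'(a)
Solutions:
 -li(-v(a)) = C1 - a


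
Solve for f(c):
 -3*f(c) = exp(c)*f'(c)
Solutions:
 f(c) = C1*exp(3*exp(-c))


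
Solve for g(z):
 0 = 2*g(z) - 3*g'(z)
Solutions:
 g(z) = C1*exp(2*z/3)


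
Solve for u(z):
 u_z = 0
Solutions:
 u(z) = C1


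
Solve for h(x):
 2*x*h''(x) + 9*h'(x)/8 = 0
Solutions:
 h(x) = C1 + C2*x^(7/16)


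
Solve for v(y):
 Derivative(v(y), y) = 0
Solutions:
 v(y) = C1


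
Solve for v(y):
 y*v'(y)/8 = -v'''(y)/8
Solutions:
 v(y) = C1 + Integral(C2*airyai(-y) + C3*airybi(-y), y)


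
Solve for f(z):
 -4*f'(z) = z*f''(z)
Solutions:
 f(z) = C1 + C2/z^3


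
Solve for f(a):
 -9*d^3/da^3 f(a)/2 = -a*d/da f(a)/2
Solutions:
 f(a) = C1 + Integral(C2*airyai(3^(1/3)*a/3) + C3*airybi(3^(1/3)*a/3), a)


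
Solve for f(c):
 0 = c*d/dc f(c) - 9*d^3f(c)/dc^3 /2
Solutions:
 f(c) = C1 + Integral(C2*airyai(6^(1/3)*c/3) + C3*airybi(6^(1/3)*c/3), c)


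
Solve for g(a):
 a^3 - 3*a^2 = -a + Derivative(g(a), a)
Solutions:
 g(a) = C1 + a^4/4 - a^3 + a^2/2


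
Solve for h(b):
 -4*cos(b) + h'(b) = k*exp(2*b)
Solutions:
 h(b) = C1 + k*exp(2*b)/2 + 4*sin(b)


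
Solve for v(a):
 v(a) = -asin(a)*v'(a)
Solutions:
 v(a) = C1*exp(-Integral(1/asin(a), a))


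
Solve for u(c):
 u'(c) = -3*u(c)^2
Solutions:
 u(c) = 1/(C1 + 3*c)


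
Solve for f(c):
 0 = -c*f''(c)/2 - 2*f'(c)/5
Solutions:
 f(c) = C1 + C2*c^(1/5)


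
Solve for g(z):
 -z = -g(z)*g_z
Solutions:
 g(z) = -sqrt(C1 + z^2)
 g(z) = sqrt(C1 + z^2)


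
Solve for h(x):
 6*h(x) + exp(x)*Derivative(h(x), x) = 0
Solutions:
 h(x) = C1*exp(6*exp(-x))


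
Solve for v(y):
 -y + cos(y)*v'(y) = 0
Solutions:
 v(y) = C1 + Integral(y/cos(y), y)


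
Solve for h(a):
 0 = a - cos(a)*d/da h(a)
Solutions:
 h(a) = C1 + Integral(a/cos(a), a)


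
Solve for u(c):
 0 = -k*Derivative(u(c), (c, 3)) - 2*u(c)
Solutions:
 u(c) = C1*exp(2^(1/3)*c*(-1/k)^(1/3)) + C2*exp(2^(1/3)*c*(-1/k)^(1/3)*(-1 + sqrt(3)*I)/2) + C3*exp(-2^(1/3)*c*(-1/k)^(1/3)*(1 + sqrt(3)*I)/2)


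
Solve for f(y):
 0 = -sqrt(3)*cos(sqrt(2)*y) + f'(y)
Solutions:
 f(y) = C1 + sqrt(6)*sin(sqrt(2)*y)/2


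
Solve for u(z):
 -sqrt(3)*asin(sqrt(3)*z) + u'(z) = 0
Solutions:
 u(z) = C1 + sqrt(3)*(z*asin(sqrt(3)*z) + sqrt(3)*sqrt(1 - 3*z^2)/3)


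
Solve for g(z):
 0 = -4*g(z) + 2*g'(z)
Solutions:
 g(z) = C1*exp(2*z)


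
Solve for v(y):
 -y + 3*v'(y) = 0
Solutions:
 v(y) = C1 + y^2/6


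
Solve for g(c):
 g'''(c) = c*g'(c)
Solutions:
 g(c) = C1 + Integral(C2*airyai(c) + C3*airybi(c), c)


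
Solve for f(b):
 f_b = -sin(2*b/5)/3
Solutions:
 f(b) = C1 + 5*cos(2*b/5)/6


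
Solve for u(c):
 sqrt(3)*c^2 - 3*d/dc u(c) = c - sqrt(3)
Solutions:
 u(c) = C1 + sqrt(3)*c^3/9 - c^2/6 + sqrt(3)*c/3


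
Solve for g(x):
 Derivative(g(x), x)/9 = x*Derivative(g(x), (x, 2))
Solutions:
 g(x) = C1 + C2*x^(10/9)


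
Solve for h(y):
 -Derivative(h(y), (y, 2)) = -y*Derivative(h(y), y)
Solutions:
 h(y) = C1 + C2*erfi(sqrt(2)*y/2)


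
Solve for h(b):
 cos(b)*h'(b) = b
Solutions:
 h(b) = C1 + Integral(b/cos(b), b)


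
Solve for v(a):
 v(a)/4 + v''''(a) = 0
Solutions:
 v(a) = (C1*sin(a/2) + C2*cos(a/2))*exp(-a/2) + (C3*sin(a/2) + C4*cos(a/2))*exp(a/2)


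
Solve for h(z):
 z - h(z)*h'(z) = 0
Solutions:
 h(z) = -sqrt(C1 + z^2)
 h(z) = sqrt(C1 + z^2)


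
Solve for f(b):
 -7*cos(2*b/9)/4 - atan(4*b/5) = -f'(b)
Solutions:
 f(b) = C1 + b*atan(4*b/5) - 5*log(16*b^2 + 25)/8 + 63*sin(2*b/9)/8


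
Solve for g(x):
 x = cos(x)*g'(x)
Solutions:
 g(x) = C1 + Integral(x/cos(x), x)


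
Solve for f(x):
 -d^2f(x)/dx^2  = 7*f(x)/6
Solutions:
 f(x) = C1*sin(sqrt(42)*x/6) + C2*cos(sqrt(42)*x/6)


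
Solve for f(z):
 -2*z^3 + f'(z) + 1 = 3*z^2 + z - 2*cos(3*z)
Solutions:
 f(z) = C1 + z^4/2 + z^3 + z^2/2 - z - 2*sin(3*z)/3


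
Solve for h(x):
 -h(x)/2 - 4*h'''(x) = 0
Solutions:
 h(x) = C3*exp(-x/2) + (C1*sin(sqrt(3)*x/4) + C2*cos(sqrt(3)*x/4))*exp(x/4)


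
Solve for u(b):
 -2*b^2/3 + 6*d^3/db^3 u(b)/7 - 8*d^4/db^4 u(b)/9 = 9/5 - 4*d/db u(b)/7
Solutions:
 u(b) = C1 + C2*exp(b*(-3^(2/3)*(28*sqrt(946) + 865)^(1/3) - 27*3^(1/3)/(28*sqrt(946) + 865)^(1/3) + 18)/56)*sin(3*3^(1/6)*b*(-(28*sqrt(946) + 865)^(1/3) + 9*3^(2/3)/(28*sqrt(946) + 865)^(1/3))/56) + C3*exp(b*(-3^(2/3)*(28*sqrt(946) + 865)^(1/3) - 27*3^(1/3)/(28*sqrt(946) + 865)^(1/3) + 18)/56)*cos(3*3^(1/6)*b*(-(28*sqrt(946) + 865)^(1/3) + 9*3^(2/3)/(28*sqrt(946) + 865)^(1/3))/56) + C4*exp(b*(27*3^(1/3)/(28*sqrt(946) + 865)^(1/3) + 9 + 3^(2/3)*(28*sqrt(946) + 865)^(1/3))/28) + 7*b^3/18 - 7*b/20


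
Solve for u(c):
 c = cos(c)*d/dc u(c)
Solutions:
 u(c) = C1 + Integral(c/cos(c), c)


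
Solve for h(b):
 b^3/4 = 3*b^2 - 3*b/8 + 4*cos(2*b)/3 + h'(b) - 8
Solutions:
 h(b) = C1 + b^4/16 - b^3 + 3*b^2/16 + 8*b - 2*sin(2*b)/3


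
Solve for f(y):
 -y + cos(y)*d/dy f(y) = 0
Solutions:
 f(y) = C1 + Integral(y/cos(y), y)


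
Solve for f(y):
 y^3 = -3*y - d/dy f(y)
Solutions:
 f(y) = C1 - y^4/4 - 3*y^2/2


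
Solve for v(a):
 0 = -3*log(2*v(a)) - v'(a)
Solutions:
 Integral(1/(log(_y) + log(2)), (_y, v(a)))/3 = C1 - a


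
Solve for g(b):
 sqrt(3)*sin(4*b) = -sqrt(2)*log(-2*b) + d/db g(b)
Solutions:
 g(b) = C1 + sqrt(2)*b*(log(-b) - 1) + sqrt(2)*b*log(2) - sqrt(3)*cos(4*b)/4


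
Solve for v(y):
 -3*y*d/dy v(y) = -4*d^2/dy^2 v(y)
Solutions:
 v(y) = C1 + C2*erfi(sqrt(6)*y/4)


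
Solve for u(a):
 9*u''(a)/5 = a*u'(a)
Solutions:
 u(a) = C1 + C2*erfi(sqrt(10)*a/6)


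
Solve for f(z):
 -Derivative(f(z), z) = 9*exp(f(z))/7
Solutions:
 f(z) = log(1/(C1 + 9*z)) + log(7)


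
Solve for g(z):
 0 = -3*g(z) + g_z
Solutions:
 g(z) = C1*exp(3*z)


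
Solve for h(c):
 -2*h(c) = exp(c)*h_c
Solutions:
 h(c) = C1*exp(2*exp(-c))


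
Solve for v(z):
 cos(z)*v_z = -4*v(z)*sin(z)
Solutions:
 v(z) = C1*cos(z)^4


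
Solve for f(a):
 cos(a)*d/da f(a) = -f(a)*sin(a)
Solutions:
 f(a) = C1*cos(a)


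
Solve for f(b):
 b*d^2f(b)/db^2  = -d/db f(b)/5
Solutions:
 f(b) = C1 + C2*b^(4/5)


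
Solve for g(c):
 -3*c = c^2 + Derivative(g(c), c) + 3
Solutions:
 g(c) = C1 - c^3/3 - 3*c^2/2 - 3*c


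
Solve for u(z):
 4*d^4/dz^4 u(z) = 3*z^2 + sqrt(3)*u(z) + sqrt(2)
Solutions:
 u(z) = C1*exp(-sqrt(2)*3^(1/8)*z/2) + C2*exp(sqrt(2)*3^(1/8)*z/2) + C3*sin(sqrt(2)*3^(1/8)*z/2) + C4*cos(sqrt(2)*3^(1/8)*z/2) - sqrt(3)*z^2 - sqrt(6)/3


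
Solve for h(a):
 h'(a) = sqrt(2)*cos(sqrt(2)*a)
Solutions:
 h(a) = C1 + sin(sqrt(2)*a)


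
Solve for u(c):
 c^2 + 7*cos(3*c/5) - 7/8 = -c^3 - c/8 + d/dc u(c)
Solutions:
 u(c) = C1 + c^4/4 + c^3/3 + c^2/16 - 7*c/8 + 35*sin(3*c/5)/3


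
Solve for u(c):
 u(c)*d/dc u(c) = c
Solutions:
 u(c) = -sqrt(C1 + c^2)
 u(c) = sqrt(C1 + c^2)


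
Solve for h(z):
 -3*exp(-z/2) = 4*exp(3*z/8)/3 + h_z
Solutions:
 h(z) = C1 - 32*exp(3*z/8)/9 + 6*exp(-z/2)


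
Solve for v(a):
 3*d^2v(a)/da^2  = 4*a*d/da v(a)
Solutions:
 v(a) = C1 + C2*erfi(sqrt(6)*a/3)


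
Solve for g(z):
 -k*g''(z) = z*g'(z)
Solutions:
 g(z) = C1 + C2*sqrt(k)*erf(sqrt(2)*z*sqrt(1/k)/2)


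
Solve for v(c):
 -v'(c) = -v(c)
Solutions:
 v(c) = C1*exp(c)


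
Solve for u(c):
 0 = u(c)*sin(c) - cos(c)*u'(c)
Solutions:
 u(c) = C1/cos(c)


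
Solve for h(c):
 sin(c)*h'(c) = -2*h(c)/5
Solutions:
 h(c) = C1*(cos(c) + 1)^(1/5)/(cos(c) - 1)^(1/5)


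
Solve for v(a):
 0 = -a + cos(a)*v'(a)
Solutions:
 v(a) = C1 + Integral(a/cos(a), a)


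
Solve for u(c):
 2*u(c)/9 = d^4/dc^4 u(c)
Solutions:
 u(c) = C1*exp(-2^(1/4)*sqrt(3)*c/3) + C2*exp(2^(1/4)*sqrt(3)*c/3) + C3*sin(2^(1/4)*sqrt(3)*c/3) + C4*cos(2^(1/4)*sqrt(3)*c/3)


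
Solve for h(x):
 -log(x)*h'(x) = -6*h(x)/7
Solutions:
 h(x) = C1*exp(6*li(x)/7)


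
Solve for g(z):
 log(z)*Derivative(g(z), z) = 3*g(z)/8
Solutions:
 g(z) = C1*exp(3*li(z)/8)


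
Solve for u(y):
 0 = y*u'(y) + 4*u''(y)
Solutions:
 u(y) = C1 + C2*erf(sqrt(2)*y/4)


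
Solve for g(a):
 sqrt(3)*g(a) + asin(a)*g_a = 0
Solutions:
 g(a) = C1*exp(-sqrt(3)*Integral(1/asin(a), a))


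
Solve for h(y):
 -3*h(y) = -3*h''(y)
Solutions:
 h(y) = C1*exp(-y) + C2*exp(y)


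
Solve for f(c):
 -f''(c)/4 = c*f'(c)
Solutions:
 f(c) = C1 + C2*erf(sqrt(2)*c)


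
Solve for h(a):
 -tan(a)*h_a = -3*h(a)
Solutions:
 h(a) = C1*sin(a)^3


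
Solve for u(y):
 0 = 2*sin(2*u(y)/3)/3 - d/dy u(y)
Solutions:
 -2*y/3 + 3*log(cos(2*u(y)/3) - 1)/4 - 3*log(cos(2*u(y)/3) + 1)/4 = C1


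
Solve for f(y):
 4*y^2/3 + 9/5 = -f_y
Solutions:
 f(y) = C1 - 4*y^3/9 - 9*y/5


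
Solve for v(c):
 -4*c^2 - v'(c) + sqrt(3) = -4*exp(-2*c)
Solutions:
 v(c) = C1 - 4*c^3/3 + sqrt(3)*c - 2*exp(-2*c)


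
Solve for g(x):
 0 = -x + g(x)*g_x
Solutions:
 g(x) = -sqrt(C1 + x^2)
 g(x) = sqrt(C1 + x^2)


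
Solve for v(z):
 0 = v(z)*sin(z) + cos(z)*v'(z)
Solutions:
 v(z) = C1*cos(z)


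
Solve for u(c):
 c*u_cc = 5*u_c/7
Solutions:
 u(c) = C1 + C2*c^(12/7)


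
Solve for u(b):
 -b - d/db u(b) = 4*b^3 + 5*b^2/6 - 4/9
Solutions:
 u(b) = C1 - b^4 - 5*b^3/18 - b^2/2 + 4*b/9


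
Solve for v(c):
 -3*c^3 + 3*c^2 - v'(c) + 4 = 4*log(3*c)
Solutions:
 v(c) = C1 - 3*c^4/4 + c^3 - 4*c*log(c) - c*log(81) + 8*c


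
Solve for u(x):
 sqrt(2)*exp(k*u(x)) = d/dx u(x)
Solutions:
 u(x) = Piecewise((log(-1/(C1*k + sqrt(2)*k*x))/k, Ne(k, 0)), (nan, True))
 u(x) = Piecewise((C1 + sqrt(2)*x, Eq(k, 0)), (nan, True))


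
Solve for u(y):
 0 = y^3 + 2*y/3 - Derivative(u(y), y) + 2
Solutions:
 u(y) = C1 + y^4/4 + y^2/3 + 2*y


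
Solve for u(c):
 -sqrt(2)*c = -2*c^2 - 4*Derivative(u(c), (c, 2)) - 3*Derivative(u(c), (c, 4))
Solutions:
 u(c) = C1 + C2*c + C3*sin(2*sqrt(3)*c/3) + C4*cos(2*sqrt(3)*c/3) - c^4/24 + sqrt(2)*c^3/24 + 3*c^2/8


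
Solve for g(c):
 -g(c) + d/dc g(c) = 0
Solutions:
 g(c) = C1*exp(c)


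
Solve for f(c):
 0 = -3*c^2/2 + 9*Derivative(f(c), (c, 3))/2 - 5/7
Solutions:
 f(c) = C1 + C2*c + C3*c^2 + c^5/180 + 5*c^3/189


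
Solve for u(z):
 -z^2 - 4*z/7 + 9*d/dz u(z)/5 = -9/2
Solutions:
 u(z) = C1 + 5*z^3/27 + 10*z^2/63 - 5*z/2


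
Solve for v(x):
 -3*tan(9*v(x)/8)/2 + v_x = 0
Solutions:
 v(x) = -8*asin(C1*exp(27*x/16))/9 + 8*pi/9
 v(x) = 8*asin(C1*exp(27*x/16))/9


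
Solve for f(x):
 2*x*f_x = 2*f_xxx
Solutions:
 f(x) = C1 + Integral(C2*airyai(x) + C3*airybi(x), x)


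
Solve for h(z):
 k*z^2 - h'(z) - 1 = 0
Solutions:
 h(z) = C1 + k*z^3/3 - z


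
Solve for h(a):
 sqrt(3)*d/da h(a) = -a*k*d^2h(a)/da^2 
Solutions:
 h(a) = C1 + a^(((re(k) - sqrt(3))*re(k) + im(k)^2)/(re(k)^2 + im(k)^2))*(C2*sin(sqrt(3)*log(a)*Abs(im(k))/(re(k)^2 + im(k)^2)) + C3*cos(sqrt(3)*log(a)*im(k)/(re(k)^2 + im(k)^2)))


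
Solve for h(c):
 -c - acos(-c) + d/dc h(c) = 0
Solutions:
 h(c) = C1 + c^2/2 + c*acos(-c) + sqrt(1 - c^2)


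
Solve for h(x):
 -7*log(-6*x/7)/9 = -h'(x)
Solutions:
 h(x) = C1 + 7*x*log(-x)/9 + 7*x*(-log(7) - 1 + log(6))/9


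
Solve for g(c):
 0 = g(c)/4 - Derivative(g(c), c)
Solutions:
 g(c) = C1*exp(c/4)


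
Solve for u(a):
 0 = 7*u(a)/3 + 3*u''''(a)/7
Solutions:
 u(a) = (C1*sin(sqrt(42)*a/6) + C2*cos(sqrt(42)*a/6))*exp(-sqrt(42)*a/6) + (C3*sin(sqrt(42)*a/6) + C4*cos(sqrt(42)*a/6))*exp(sqrt(42)*a/6)


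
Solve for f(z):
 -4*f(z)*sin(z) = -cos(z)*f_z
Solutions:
 f(z) = C1/cos(z)^4


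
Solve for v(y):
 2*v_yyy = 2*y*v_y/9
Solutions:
 v(y) = C1 + Integral(C2*airyai(3^(1/3)*y/3) + C3*airybi(3^(1/3)*y/3), y)


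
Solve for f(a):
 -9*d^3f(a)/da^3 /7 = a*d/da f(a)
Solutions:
 f(a) = C1 + Integral(C2*airyai(-21^(1/3)*a/3) + C3*airybi(-21^(1/3)*a/3), a)


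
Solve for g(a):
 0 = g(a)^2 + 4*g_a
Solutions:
 g(a) = 4/(C1 + a)


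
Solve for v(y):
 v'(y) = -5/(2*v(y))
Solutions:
 v(y) = -sqrt(C1 - 5*y)
 v(y) = sqrt(C1 - 5*y)


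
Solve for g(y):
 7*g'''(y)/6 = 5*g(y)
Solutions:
 g(y) = C3*exp(30^(1/3)*7^(2/3)*y/7) + (C1*sin(10^(1/3)*3^(5/6)*7^(2/3)*y/14) + C2*cos(10^(1/3)*3^(5/6)*7^(2/3)*y/14))*exp(-30^(1/3)*7^(2/3)*y/14)


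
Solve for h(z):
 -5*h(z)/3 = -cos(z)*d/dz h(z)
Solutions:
 h(z) = C1*(sin(z) + 1)^(5/6)/(sin(z) - 1)^(5/6)


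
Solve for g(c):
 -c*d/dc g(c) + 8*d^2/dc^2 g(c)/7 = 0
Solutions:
 g(c) = C1 + C2*erfi(sqrt(7)*c/4)


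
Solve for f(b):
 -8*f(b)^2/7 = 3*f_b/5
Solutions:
 f(b) = 21/(C1 + 40*b)


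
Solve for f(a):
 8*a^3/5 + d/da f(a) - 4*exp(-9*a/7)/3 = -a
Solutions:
 f(a) = C1 - 2*a^4/5 - a^2/2 - 28*exp(-9*a/7)/27


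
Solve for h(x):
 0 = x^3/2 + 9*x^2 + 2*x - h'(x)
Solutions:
 h(x) = C1 + x^4/8 + 3*x^3 + x^2


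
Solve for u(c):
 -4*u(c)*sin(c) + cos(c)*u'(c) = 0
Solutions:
 u(c) = C1/cos(c)^4


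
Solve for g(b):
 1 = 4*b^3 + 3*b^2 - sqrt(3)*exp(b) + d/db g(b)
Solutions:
 g(b) = C1 - b^4 - b^3 + b + sqrt(3)*exp(b)


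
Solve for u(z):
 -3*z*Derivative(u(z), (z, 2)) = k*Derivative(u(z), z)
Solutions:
 u(z) = C1 + z^(1 - re(k)/3)*(C2*sin(log(z)*Abs(im(k))/3) + C3*cos(log(z)*im(k)/3))


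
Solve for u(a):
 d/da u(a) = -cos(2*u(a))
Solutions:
 u(a) = -asin((C1 + exp(4*a))/(C1 - exp(4*a)))/2 + pi/2
 u(a) = asin((C1 + exp(4*a))/(C1 - exp(4*a)))/2


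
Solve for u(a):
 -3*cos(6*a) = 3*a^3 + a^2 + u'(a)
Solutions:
 u(a) = C1 - 3*a^4/4 - a^3/3 - sin(6*a)/2


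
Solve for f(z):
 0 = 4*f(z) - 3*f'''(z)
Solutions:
 f(z) = C3*exp(6^(2/3)*z/3) + (C1*sin(2^(2/3)*3^(1/6)*z/2) + C2*cos(2^(2/3)*3^(1/6)*z/2))*exp(-6^(2/3)*z/6)


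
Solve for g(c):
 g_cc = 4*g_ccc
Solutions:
 g(c) = C1 + C2*c + C3*exp(c/4)


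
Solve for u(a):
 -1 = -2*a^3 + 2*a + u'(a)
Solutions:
 u(a) = C1 + a^4/2 - a^2 - a


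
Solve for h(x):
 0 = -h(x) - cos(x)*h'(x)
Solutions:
 h(x) = C1*sqrt(sin(x) - 1)/sqrt(sin(x) + 1)


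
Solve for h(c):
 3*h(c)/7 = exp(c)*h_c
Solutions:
 h(c) = C1*exp(-3*exp(-c)/7)


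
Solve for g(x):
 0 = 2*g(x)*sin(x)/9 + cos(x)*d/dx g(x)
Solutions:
 g(x) = C1*cos(x)^(2/9)


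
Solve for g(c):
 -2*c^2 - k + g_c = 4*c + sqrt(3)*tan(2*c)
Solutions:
 g(c) = C1 + 2*c^3/3 + 2*c^2 + c*k - sqrt(3)*log(cos(2*c))/2


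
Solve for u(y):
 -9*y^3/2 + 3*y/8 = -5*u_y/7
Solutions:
 u(y) = C1 + 63*y^4/40 - 21*y^2/80


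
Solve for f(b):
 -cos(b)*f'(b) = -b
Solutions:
 f(b) = C1 + Integral(b/cos(b), b)


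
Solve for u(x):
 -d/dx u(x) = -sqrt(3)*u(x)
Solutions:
 u(x) = C1*exp(sqrt(3)*x)


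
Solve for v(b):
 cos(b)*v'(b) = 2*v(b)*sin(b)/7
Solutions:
 v(b) = C1/cos(b)^(2/7)


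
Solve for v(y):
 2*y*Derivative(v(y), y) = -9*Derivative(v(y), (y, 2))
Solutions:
 v(y) = C1 + C2*erf(y/3)


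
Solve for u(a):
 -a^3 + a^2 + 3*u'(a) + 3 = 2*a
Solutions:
 u(a) = C1 + a^4/12 - a^3/9 + a^2/3 - a


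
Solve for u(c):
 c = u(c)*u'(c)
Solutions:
 u(c) = -sqrt(C1 + c^2)
 u(c) = sqrt(C1 + c^2)


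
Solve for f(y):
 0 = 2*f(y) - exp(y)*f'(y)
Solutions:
 f(y) = C1*exp(-2*exp(-y))


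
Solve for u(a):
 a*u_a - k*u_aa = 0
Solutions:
 u(a) = C1 + C2*erf(sqrt(2)*a*sqrt(-1/k)/2)/sqrt(-1/k)


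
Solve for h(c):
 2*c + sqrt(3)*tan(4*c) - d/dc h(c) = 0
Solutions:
 h(c) = C1 + c^2 - sqrt(3)*log(cos(4*c))/4


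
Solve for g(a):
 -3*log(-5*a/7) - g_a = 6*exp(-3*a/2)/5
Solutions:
 g(a) = C1 - 3*a*log(-a) + 3*a*(-log(5) + 1 + log(7)) + 4*exp(-3*a/2)/5


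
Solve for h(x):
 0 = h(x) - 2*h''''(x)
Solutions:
 h(x) = C1*exp(-2^(3/4)*x/2) + C2*exp(2^(3/4)*x/2) + C3*sin(2^(3/4)*x/2) + C4*cos(2^(3/4)*x/2)


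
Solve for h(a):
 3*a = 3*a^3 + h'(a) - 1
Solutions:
 h(a) = C1 - 3*a^4/4 + 3*a^2/2 + a


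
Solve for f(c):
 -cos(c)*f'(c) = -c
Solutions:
 f(c) = C1 + Integral(c/cos(c), c)


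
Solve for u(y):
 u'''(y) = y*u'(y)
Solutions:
 u(y) = C1 + Integral(C2*airyai(y) + C3*airybi(y), y)


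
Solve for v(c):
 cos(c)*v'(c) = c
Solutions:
 v(c) = C1 + Integral(c/cos(c), c)


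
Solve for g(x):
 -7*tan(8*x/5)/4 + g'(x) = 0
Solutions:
 g(x) = C1 - 35*log(cos(8*x/5))/32


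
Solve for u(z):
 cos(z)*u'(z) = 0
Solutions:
 u(z) = C1


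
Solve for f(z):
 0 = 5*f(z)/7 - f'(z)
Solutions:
 f(z) = C1*exp(5*z/7)


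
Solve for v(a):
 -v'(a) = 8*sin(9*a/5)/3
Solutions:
 v(a) = C1 + 40*cos(9*a/5)/27


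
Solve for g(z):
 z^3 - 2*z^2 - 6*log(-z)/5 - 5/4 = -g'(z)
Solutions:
 g(z) = C1 - z^4/4 + 2*z^3/3 + 6*z*log(-z)/5 + z/20


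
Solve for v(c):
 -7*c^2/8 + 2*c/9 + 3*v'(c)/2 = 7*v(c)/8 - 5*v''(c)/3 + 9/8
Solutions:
 v(c) = C1*exp(c*(-9 + sqrt(291))/20) + C2*exp(-c*(9 + sqrt(291))/20) - c^2 - 200*c/63 - 1549/147


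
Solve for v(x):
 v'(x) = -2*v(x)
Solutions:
 v(x) = C1*exp(-2*x)


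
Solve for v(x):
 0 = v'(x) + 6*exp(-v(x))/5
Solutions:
 v(x) = log(C1 - 6*x/5)


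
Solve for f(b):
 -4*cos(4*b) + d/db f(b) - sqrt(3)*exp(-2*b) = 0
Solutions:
 f(b) = C1 + sin(4*b) - sqrt(3)*exp(-2*b)/2


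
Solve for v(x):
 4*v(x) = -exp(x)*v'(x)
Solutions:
 v(x) = C1*exp(4*exp(-x))


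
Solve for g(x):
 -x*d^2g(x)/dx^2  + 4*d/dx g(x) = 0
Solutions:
 g(x) = C1 + C2*x^5


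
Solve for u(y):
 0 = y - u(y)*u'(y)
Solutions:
 u(y) = -sqrt(C1 + y^2)
 u(y) = sqrt(C1 + y^2)


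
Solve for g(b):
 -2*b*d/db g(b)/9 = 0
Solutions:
 g(b) = C1


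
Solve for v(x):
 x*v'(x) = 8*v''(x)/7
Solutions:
 v(x) = C1 + C2*erfi(sqrt(7)*x/4)


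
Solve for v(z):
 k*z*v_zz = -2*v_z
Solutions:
 v(z) = C1 + z^(((re(k) - 2)*re(k) + im(k)^2)/(re(k)^2 + im(k)^2))*(C2*sin(2*log(z)*Abs(im(k))/(re(k)^2 + im(k)^2)) + C3*cos(2*log(z)*im(k)/(re(k)^2 + im(k)^2)))


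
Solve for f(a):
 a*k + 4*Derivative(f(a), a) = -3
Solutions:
 f(a) = C1 - a^2*k/8 - 3*a/4


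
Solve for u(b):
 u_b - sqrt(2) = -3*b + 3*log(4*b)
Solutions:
 u(b) = C1 - 3*b^2/2 + 3*b*log(b) - 3*b + sqrt(2)*b + b*log(64)


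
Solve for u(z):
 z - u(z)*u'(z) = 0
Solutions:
 u(z) = -sqrt(C1 + z^2)
 u(z) = sqrt(C1 + z^2)


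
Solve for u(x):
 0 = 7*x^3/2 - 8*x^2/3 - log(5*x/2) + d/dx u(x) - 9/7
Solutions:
 u(x) = C1 - 7*x^4/8 + 8*x^3/9 + x*log(x) + 2*x/7 + x*log(5/2)


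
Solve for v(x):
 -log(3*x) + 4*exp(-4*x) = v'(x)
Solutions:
 v(x) = C1 - x*log(x) + x*(1 - log(3)) - exp(-4*x)


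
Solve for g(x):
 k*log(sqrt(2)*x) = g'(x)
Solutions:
 g(x) = C1 + k*x*log(x) - k*x + k*x*log(2)/2


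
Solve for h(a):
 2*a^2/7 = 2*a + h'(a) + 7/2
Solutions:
 h(a) = C1 + 2*a^3/21 - a^2 - 7*a/2


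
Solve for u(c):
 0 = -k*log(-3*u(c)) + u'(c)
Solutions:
 Integral(1/(log(-_y) + log(3)), (_y, u(c))) = C1 + c*k


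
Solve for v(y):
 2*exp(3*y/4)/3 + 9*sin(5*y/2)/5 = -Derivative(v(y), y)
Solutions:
 v(y) = C1 - 8*exp(3*y/4)/9 + 18*cos(5*y/2)/25


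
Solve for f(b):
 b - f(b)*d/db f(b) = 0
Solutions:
 f(b) = -sqrt(C1 + b^2)
 f(b) = sqrt(C1 + b^2)


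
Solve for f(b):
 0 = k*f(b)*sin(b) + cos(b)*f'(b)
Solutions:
 f(b) = C1*exp(k*log(cos(b)))


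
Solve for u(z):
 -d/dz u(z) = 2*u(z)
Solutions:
 u(z) = C1*exp(-2*z)


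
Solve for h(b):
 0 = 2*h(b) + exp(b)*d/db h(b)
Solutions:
 h(b) = C1*exp(2*exp(-b))


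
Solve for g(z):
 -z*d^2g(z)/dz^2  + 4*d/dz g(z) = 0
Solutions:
 g(z) = C1 + C2*z^5


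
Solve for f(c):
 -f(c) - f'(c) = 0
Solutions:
 f(c) = C1*exp(-c)


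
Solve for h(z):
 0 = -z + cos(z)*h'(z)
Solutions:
 h(z) = C1 + Integral(z/cos(z), z)


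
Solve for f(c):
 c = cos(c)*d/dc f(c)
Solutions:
 f(c) = C1 + Integral(c/cos(c), c)


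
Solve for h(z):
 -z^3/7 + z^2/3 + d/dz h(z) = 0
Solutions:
 h(z) = C1 + z^4/28 - z^3/9


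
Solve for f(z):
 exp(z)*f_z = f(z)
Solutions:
 f(z) = C1*exp(-exp(-z))


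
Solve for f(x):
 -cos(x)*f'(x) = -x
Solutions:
 f(x) = C1 + Integral(x/cos(x), x)


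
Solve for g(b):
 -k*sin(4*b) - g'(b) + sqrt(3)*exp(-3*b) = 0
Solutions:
 g(b) = C1 + k*cos(4*b)/4 - sqrt(3)*exp(-3*b)/3


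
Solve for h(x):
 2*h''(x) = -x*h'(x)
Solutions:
 h(x) = C1 + C2*erf(x/2)


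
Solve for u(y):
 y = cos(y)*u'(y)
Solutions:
 u(y) = C1 + Integral(y/cos(y), y)


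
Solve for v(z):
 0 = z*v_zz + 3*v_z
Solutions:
 v(z) = C1 + C2/z^2


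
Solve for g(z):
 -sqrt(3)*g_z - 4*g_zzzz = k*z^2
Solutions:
 g(z) = C1 + C4*exp(-2^(1/3)*3^(1/6)*z/2) - sqrt(3)*k*z^3/9 + (C2*sin(2^(1/3)*3^(2/3)*z/4) + C3*cos(2^(1/3)*3^(2/3)*z/4))*exp(2^(1/3)*3^(1/6)*z/4)


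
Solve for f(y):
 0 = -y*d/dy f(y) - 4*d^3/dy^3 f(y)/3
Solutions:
 f(y) = C1 + Integral(C2*airyai(-6^(1/3)*y/2) + C3*airybi(-6^(1/3)*y/2), y)


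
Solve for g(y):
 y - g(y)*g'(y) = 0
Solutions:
 g(y) = -sqrt(C1 + y^2)
 g(y) = sqrt(C1 + y^2)


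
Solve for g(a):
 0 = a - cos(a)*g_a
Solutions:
 g(a) = C1 + Integral(a/cos(a), a)


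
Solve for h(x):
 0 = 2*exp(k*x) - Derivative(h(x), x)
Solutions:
 h(x) = C1 + 2*exp(k*x)/k


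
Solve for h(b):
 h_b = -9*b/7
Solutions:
 h(b) = C1 - 9*b^2/14


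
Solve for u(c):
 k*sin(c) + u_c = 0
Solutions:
 u(c) = C1 + k*cos(c)


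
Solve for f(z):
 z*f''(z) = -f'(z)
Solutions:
 f(z) = C1 + C2*log(z)


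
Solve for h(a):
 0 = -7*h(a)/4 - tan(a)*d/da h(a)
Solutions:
 h(a) = C1/sin(a)^(7/4)


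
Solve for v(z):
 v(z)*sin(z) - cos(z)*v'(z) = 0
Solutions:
 v(z) = C1/cos(z)


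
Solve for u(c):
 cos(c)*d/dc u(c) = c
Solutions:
 u(c) = C1 + Integral(c/cos(c), c)


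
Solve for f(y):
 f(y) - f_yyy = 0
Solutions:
 f(y) = C3*exp(y) + (C1*sin(sqrt(3)*y/2) + C2*cos(sqrt(3)*y/2))*exp(-y/2)


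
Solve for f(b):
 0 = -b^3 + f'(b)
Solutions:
 f(b) = C1 + b^4/4


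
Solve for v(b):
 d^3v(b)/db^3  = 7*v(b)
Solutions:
 v(b) = C3*exp(7^(1/3)*b) + (C1*sin(sqrt(3)*7^(1/3)*b/2) + C2*cos(sqrt(3)*7^(1/3)*b/2))*exp(-7^(1/3)*b/2)


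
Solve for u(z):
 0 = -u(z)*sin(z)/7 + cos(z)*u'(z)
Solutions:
 u(z) = C1/cos(z)^(1/7)


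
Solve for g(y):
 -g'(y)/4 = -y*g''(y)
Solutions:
 g(y) = C1 + C2*y^(5/4)


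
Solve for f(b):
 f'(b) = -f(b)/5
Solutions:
 f(b) = C1*exp(-b/5)


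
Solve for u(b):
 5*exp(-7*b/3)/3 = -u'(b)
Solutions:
 u(b) = C1 + 5*exp(-7*b/3)/7


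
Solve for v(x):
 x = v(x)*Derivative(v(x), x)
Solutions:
 v(x) = -sqrt(C1 + x^2)
 v(x) = sqrt(C1 + x^2)


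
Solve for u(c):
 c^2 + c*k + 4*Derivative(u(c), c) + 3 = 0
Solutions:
 u(c) = C1 - c^3/12 - c^2*k/8 - 3*c/4


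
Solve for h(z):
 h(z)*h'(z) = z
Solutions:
 h(z) = -sqrt(C1 + z^2)
 h(z) = sqrt(C1 + z^2)


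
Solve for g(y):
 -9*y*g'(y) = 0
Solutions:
 g(y) = C1


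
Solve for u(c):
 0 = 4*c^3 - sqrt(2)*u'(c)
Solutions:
 u(c) = C1 + sqrt(2)*c^4/2


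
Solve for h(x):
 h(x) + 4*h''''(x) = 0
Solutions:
 h(x) = (C1*sin(x/2) + C2*cos(x/2))*exp(-x/2) + (C3*sin(x/2) + C4*cos(x/2))*exp(x/2)


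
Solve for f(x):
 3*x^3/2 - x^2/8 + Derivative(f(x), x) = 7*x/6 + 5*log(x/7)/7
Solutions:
 f(x) = C1 - 3*x^4/8 + x^3/24 + 7*x^2/12 + 5*x*log(x)/7 - 5*x*log(7)/7 - 5*x/7


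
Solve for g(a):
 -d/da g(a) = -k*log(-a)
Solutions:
 g(a) = C1 + a*k*log(-a) - a*k


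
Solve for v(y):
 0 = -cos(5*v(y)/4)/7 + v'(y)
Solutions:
 -y/7 - 2*log(sin(5*v(y)/4) - 1)/5 + 2*log(sin(5*v(y)/4) + 1)/5 = C1


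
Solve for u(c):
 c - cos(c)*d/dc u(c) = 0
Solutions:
 u(c) = C1 + Integral(c/cos(c), c)


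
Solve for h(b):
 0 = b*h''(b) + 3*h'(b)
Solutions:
 h(b) = C1 + C2/b^2


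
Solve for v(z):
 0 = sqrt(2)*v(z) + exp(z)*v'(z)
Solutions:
 v(z) = C1*exp(sqrt(2)*exp(-z))


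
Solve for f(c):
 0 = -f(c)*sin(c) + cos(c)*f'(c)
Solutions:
 f(c) = C1/cos(c)


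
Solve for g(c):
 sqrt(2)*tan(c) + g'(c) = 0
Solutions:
 g(c) = C1 + sqrt(2)*log(cos(c))


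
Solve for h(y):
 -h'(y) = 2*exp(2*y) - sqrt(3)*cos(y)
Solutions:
 h(y) = C1 - exp(2*y) + sqrt(3)*sin(y)


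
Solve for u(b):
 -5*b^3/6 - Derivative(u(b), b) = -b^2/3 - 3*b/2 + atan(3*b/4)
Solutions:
 u(b) = C1 - 5*b^4/24 + b^3/9 + 3*b^2/4 - b*atan(3*b/4) + 2*log(9*b^2 + 16)/3


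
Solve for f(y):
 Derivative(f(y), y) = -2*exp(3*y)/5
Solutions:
 f(y) = C1 - 2*exp(3*y)/15


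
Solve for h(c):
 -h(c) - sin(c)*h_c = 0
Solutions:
 h(c) = C1*sqrt(cos(c) + 1)/sqrt(cos(c) - 1)


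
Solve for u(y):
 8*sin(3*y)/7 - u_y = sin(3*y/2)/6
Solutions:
 u(y) = C1 + cos(3*y/2)/9 - 8*cos(3*y)/21


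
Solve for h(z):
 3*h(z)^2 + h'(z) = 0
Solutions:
 h(z) = 1/(C1 + 3*z)


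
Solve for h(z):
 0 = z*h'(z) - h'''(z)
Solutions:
 h(z) = C1 + Integral(C2*airyai(z) + C3*airybi(z), z)


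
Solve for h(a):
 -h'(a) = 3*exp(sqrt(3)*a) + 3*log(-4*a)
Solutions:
 h(a) = C1 - 3*a*log(-a) + 3*a*(1 - 2*log(2)) - sqrt(3)*exp(sqrt(3)*a)


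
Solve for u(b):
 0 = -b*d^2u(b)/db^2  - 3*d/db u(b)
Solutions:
 u(b) = C1 + C2/b^2


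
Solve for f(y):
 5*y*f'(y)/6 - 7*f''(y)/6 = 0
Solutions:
 f(y) = C1 + C2*erfi(sqrt(70)*y/14)


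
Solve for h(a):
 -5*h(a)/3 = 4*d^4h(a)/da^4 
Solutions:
 h(a) = (C1*sin(3^(3/4)*5^(1/4)*a/6) + C2*cos(3^(3/4)*5^(1/4)*a/6))*exp(-3^(3/4)*5^(1/4)*a/6) + (C3*sin(3^(3/4)*5^(1/4)*a/6) + C4*cos(3^(3/4)*5^(1/4)*a/6))*exp(3^(3/4)*5^(1/4)*a/6)


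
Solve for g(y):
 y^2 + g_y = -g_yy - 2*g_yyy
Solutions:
 g(y) = C1 - y^3/3 + y^2 + 2*y + (C2*sin(sqrt(7)*y/4) + C3*cos(sqrt(7)*y/4))*exp(-y/4)


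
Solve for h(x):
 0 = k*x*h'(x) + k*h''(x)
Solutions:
 h(x) = C1 + C2*erf(sqrt(2)*x/2)


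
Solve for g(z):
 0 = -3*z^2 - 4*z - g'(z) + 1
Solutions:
 g(z) = C1 - z^3 - 2*z^2 + z


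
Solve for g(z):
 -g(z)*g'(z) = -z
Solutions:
 g(z) = -sqrt(C1 + z^2)
 g(z) = sqrt(C1 + z^2)


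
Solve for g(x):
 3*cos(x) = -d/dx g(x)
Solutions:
 g(x) = C1 - 3*sin(x)


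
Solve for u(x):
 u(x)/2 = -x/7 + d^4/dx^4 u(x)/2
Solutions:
 u(x) = C1*exp(-x) + C2*exp(x) + C3*sin(x) + C4*cos(x) - 2*x/7


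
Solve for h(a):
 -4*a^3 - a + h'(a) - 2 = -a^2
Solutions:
 h(a) = C1 + a^4 - a^3/3 + a^2/2 + 2*a


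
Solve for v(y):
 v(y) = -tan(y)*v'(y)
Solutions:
 v(y) = C1/sin(y)


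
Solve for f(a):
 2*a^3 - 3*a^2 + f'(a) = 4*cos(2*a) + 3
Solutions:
 f(a) = C1 - a^4/2 + a^3 + 3*a + 2*sin(2*a)


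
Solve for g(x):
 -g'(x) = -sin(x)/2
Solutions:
 g(x) = C1 - cos(x)/2


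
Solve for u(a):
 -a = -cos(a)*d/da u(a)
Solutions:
 u(a) = C1 + Integral(a/cos(a), a)


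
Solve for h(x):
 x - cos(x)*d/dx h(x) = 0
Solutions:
 h(x) = C1 + Integral(x/cos(x), x)


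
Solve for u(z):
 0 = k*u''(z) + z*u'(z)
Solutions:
 u(z) = C1 + C2*sqrt(k)*erf(sqrt(2)*z*sqrt(1/k)/2)


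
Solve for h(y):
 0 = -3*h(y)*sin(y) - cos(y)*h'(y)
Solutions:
 h(y) = C1*cos(y)^3


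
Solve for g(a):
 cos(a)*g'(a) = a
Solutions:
 g(a) = C1 + Integral(a/cos(a), a)


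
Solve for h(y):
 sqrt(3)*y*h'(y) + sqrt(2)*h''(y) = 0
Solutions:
 h(y) = C1 + C2*erf(6^(1/4)*y/2)


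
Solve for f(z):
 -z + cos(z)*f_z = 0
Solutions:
 f(z) = C1 + Integral(z/cos(z), z)


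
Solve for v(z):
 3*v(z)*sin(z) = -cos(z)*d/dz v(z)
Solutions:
 v(z) = C1*cos(z)^3


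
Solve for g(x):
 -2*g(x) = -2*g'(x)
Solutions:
 g(x) = C1*exp(x)


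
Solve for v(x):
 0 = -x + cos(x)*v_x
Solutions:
 v(x) = C1 + Integral(x/cos(x), x)


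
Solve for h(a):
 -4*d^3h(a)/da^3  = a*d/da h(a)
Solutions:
 h(a) = C1 + Integral(C2*airyai(-2^(1/3)*a/2) + C3*airybi(-2^(1/3)*a/2), a)


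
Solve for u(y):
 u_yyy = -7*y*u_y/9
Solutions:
 u(y) = C1 + Integral(C2*airyai(-21^(1/3)*y/3) + C3*airybi(-21^(1/3)*y/3), y)


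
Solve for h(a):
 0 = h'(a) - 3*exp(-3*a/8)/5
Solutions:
 h(a) = C1 - 8*exp(-3*a/8)/5


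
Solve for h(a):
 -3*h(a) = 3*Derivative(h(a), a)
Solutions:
 h(a) = C1*exp(-a)


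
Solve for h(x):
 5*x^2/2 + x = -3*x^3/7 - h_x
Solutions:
 h(x) = C1 - 3*x^4/28 - 5*x^3/6 - x^2/2


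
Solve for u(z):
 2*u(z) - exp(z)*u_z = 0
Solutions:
 u(z) = C1*exp(-2*exp(-z))


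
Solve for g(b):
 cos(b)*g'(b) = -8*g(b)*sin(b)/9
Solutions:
 g(b) = C1*cos(b)^(8/9)


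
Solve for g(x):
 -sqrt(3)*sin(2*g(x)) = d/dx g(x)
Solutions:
 g(x) = pi - acos((-C1 - exp(4*sqrt(3)*x))/(C1 - exp(4*sqrt(3)*x)))/2
 g(x) = acos((-C1 - exp(4*sqrt(3)*x))/(C1 - exp(4*sqrt(3)*x)))/2


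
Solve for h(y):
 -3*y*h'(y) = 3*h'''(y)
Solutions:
 h(y) = C1 + Integral(C2*airyai(-y) + C3*airybi(-y), y)


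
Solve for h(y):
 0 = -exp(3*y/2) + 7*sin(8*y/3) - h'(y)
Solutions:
 h(y) = C1 - 2*exp(3*y/2)/3 - 21*cos(8*y/3)/8


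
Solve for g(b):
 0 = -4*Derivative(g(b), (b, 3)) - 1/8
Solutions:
 g(b) = C1 + C2*b + C3*b^2 - b^3/192


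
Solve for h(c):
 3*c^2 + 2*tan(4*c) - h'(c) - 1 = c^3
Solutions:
 h(c) = C1 - c^4/4 + c^3 - c - log(cos(4*c))/2


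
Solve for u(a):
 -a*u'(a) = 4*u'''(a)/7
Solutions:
 u(a) = C1 + Integral(C2*airyai(-14^(1/3)*a/2) + C3*airybi(-14^(1/3)*a/2), a)


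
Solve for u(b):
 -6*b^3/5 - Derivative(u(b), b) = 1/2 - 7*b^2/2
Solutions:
 u(b) = C1 - 3*b^4/10 + 7*b^3/6 - b/2


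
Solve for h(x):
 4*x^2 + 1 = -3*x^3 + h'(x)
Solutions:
 h(x) = C1 + 3*x^4/4 + 4*x^3/3 + x


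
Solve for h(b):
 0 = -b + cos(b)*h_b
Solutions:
 h(b) = C1 + Integral(b/cos(b), b)


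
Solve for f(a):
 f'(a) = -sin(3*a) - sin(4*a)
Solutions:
 f(a) = C1 + cos(3*a)/3 + cos(4*a)/4


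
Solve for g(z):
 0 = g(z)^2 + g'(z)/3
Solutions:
 g(z) = 1/(C1 + 3*z)


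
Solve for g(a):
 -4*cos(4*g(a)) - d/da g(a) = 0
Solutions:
 g(a) = -asin((C1 + exp(32*a))/(C1 - exp(32*a)))/4 + pi/4
 g(a) = asin((C1 + exp(32*a))/(C1 - exp(32*a)))/4


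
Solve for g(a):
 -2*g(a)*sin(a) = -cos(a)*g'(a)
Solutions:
 g(a) = C1/cos(a)^2


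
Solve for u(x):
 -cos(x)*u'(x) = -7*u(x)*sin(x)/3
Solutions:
 u(x) = C1/cos(x)^(7/3)


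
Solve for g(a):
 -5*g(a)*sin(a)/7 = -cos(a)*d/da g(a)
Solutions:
 g(a) = C1/cos(a)^(5/7)


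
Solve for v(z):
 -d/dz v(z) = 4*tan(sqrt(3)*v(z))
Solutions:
 v(z) = sqrt(3)*(pi - asin(C1*exp(-4*sqrt(3)*z)))/3
 v(z) = sqrt(3)*asin(C1*exp(-4*sqrt(3)*z))/3


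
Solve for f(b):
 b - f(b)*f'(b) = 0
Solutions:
 f(b) = -sqrt(C1 + b^2)
 f(b) = sqrt(C1 + b^2)


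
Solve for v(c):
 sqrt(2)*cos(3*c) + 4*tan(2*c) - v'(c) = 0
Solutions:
 v(c) = C1 - 2*log(cos(2*c)) + sqrt(2)*sin(3*c)/3


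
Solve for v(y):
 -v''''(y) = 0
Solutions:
 v(y) = C1 + C2*y + C3*y^2 + C4*y^3


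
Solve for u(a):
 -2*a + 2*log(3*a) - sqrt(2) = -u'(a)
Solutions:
 u(a) = C1 + a^2 - 2*a*log(a) - a*log(9) + sqrt(2)*a + 2*a


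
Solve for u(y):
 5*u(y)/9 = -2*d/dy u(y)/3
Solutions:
 u(y) = C1*exp(-5*y/6)


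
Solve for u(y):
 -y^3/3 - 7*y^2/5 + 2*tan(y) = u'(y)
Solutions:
 u(y) = C1 - y^4/12 - 7*y^3/15 - 2*log(cos(y))


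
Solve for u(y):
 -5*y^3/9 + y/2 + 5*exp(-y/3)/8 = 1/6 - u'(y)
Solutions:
 u(y) = C1 + 5*y^4/36 - y^2/4 + y/6 + 15*exp(-y/3)/8


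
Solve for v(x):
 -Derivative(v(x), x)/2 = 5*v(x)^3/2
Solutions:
 v(x) = -sqrt(2)*sqrt(-1/(C1 - 5*x))/2
 v(x) = sqrt(2)*sqrt(-1/(C1 - 5*x))/2


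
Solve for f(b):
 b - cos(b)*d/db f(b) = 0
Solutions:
 f(b) = C1 + Integral(b/cos(b), b)


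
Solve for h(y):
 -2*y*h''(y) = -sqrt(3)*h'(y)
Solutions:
 h(y) = C1 + C2*y^(sqrt(3)/2 + 1)


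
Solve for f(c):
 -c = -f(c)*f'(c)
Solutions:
 f(c) = -sqrt(C1 + c^2)
 f(c) = sqrt(C1 + c^2)


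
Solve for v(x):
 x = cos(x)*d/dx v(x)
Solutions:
 v(x) = C1 + Integral(x/cos(x), x)


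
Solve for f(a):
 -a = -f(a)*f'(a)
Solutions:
 f(a) = -sqrt(C1 + a^2)
 f(a) = sqrt(C1 + a^2)


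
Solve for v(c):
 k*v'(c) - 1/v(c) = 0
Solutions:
 v(c) = -sqrt(C1 + 2*c/k)
 v(c) = sqrt(C1 + 2*c/k)


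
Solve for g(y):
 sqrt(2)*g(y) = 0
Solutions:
 g(y) = 0


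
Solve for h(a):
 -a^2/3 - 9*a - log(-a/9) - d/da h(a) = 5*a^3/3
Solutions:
 h(a) = C1 - 5*a^4/12 - a^3/9 - 9*a^2/2 - a*log(-a) + a*(1 + 2*log(3))


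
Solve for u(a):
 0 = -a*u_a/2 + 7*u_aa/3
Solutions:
 u(a) = C1 + C2*erfi(sqrt(21)*a/14)


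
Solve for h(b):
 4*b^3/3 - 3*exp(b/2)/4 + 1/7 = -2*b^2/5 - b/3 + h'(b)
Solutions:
 h(b) = C1 + b^4/3 + 2*b^3/15 + b^2/6 + b/7 - 3*exp(b/2)/2


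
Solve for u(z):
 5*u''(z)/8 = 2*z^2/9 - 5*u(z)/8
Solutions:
 u(z) = C1*sin(z) + C2*cos(z) + 16*z^2/45 - 32/45


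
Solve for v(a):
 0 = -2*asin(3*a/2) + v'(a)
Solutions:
 v(a) = C1 + 2*a*asin(3*a/2) + 2*sqrt(4 - 9*a^2)/3


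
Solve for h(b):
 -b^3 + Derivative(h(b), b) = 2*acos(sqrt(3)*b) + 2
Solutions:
 h(b) = C1 + b^4/4 + 2*b*acos(sqrt(3)*b) + 2*b - 2*sqrt(3)*sqrt(1 - 3*b^2)/3


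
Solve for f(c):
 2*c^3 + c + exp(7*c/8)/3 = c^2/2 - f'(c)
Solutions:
 f(c) = C1 - c^4/2 + c^3/6 - c^2/2 - 8*exp(7*c/8)/21


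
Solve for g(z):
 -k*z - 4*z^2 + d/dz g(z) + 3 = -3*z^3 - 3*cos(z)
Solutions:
 g(z) = C1 + k*z^2/2 - 3*z^4/4 + 4*z^3/3 - 3*z - 3*sin(z)


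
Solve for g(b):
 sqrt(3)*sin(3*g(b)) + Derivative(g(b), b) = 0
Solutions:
 g(b) = -acos((-C1 - exp(6*sqrt(3)*b))/(C1 - exp(6*sqrt(3)*b)))/3 + 2*pi/3
 g(b) = acos((-C1 - exp(6*sqrt(3)*b))/(C1 - exp(6*sqrt(3)*b)))/3


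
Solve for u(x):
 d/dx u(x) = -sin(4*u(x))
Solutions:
 u(x) = -acos((-C1 - exp(8*x))/(C1 - exp(8*x)))/4 + pi/2
 u(x) = acos((-C1 - exp(8*x))/(C1 - exp(8*x)))/4


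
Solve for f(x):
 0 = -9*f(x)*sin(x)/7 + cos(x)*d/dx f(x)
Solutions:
 f(x) = C1/cos(x)^(9/7)


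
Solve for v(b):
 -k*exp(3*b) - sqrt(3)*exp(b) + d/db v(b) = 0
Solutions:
 v(b) = C1 + k*exp(3*b)/3 + sqrt(3)*exp(b)


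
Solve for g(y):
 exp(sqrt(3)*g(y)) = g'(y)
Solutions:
 g(y) = sqrt(3)*(2*log(-1/(C1 + y)) - log(3))/6


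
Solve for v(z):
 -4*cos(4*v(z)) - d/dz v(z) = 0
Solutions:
 v(z) = -asin((C1 + exp(32*z))/(C1 - exp(32*z)))/4 + pi/4
 v(z) = asin((C1 + exp(32*z))/(C1 - exp(32*z)))/4


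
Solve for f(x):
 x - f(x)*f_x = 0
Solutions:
 f(x) = -sqrt(C1 + x^2)
 f(x) = sqrt(C1 + x^2)


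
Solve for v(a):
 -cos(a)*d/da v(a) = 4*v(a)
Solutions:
 v(a) = C1*(sin(a)^2 - 2*sin(a) + 1)/(sin(a)^2 + 2*sin(a) + 1)


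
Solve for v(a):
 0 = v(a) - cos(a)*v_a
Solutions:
 v(a) = C1*sqrt(sin(a) + 1)/sqrt(sin(a) - 1)


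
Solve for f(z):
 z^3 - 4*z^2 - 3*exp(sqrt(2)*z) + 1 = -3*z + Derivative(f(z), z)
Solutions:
 f(z) = C1 + z^4/4 - 4*z^3/3 + 3*z^2/2 + z - 3*sqrt(2)*exp(sqrt(2)*z)/2


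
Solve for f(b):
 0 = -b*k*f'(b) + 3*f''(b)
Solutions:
 f(b) = Piecewise((-sqrt(6)*sqrt(pi)*C1*erf(sqrt(6)*b*sqrt(-k)/6)/(2*sqrt(-k)) - C2, (k > 0) | (k < 0)), (-C1*b - C2, True))


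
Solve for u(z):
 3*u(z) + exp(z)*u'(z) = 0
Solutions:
 u(z) = C1*exp(3*exp(-z))


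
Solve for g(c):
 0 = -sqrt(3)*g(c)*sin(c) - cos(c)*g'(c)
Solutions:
 g(c) = C1*cos(c)^(sqrt(3))


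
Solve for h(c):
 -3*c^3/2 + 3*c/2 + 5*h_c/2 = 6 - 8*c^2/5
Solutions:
 h(c) = C1 + 3*c^4/20 - 16*c^3/75 - 3*c^2/10 + 12*c/5


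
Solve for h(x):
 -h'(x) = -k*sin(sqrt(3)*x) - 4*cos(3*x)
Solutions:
 h(x) = C1 - sqrt(3)*k*cos(sqrt(3)*x)/3 + 4*sin(3*x)/3


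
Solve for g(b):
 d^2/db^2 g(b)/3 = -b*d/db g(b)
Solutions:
 g(b) = C1 + C2*erf(sqrt(6)*b/2)


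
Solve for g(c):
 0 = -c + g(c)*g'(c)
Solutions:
 g(c) = -sqrt(C1 + c^2)
 g(c) = sqrt(C1 + c^2)


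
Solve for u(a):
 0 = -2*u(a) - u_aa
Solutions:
 u(a) = C1*sin(sqrt(2)*a) + C2*cos(sqrt(2)*a)


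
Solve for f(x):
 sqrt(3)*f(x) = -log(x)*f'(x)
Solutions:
 f(x) = C1*exp(-sqrt(3)*li(x))


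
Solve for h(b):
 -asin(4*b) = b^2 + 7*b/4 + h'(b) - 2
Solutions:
 h(b) = C1 - b^3/3 - 7*b^2/8 - b*asin(4*b) + 2*b - sqrt(1 - 16*b^2)/4


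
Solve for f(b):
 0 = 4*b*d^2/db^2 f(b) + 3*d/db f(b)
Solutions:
 f(b) = C1 + C2*b^(1/4)


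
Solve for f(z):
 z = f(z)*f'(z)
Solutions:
 f(z) = -sqrt(C1 + z^2)
 f(z) = sqrt(C1 + z^2)


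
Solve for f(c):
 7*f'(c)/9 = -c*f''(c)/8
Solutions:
 f(c) = C1 + C2/c^(47/9)


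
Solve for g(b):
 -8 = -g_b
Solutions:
 g(b) = C1 + 8*b


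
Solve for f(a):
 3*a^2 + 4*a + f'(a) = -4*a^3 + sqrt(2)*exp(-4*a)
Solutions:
 f(a) = C1 - a^4 - a^3 - 2*a^2 - sqrt(2)*exp(-4*a)/4


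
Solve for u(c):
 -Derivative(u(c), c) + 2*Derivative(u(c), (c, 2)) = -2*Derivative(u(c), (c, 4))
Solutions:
 u(c) = C1 + C2*exp(6^(1/3)*c*(-(9 + sqrt(129))^(1/3) + 2*6^(1/3)/(9 + sqrt(129))^(1/3))/12)*sin(2^(1/3)*3^(1/6)*c*(6*2^(1/3)/(9 + sqrt(129))^(1/3) + 3^(2/3)*(9 + sqrt(129))^(1/3))/12) + C3*exp(6^(1/3)*c*(-(9 + sqrt(129))^(1/3) + 2*6^(1/3)/(9 + sqrt(129))^(1/3))/12)*cos(2^(1/3)*3^(1/6)*c*(6*2^(1/3)/(9 + sqrt(129))^(1/3) + 3^(2/3)*(9 + sqrt(129))^(1/3))/12) + C4*exp(-6^(1/3)*c*(-(9 + sqrt(129))^(1/3) + 2*6^(1/3)/(9 + sqrt(129))^(1/3))/6)


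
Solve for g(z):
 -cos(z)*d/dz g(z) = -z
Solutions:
 g(z) = C1 + Integral(z/cos(z), z)


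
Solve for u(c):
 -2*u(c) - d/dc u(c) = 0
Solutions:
 u(c) = C1*exp(-2*c)


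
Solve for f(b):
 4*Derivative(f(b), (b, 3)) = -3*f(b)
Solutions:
 f(b) = C3*exp(-6^(1/3)*b/2) + (C1*sin(2^(1/3)*3^(5/6)*b/4) + C2*cos(2^(1/3)*3^(5/6)*b/4))*exp(6^(1/3)*b/4)


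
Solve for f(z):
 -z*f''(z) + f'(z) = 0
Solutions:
 f(z) = C1 + C2*z^2


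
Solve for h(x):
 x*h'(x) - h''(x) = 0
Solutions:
 h(x) = C1 + C2*erfi(sqrt(2)*x/2)


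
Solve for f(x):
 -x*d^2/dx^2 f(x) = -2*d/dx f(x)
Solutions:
 f(x) = C1 + C2*x^3


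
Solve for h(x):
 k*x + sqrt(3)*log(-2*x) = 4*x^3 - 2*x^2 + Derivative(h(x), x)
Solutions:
 h(x) = C1 + k*x^2/2 - x^4 + 2*x^3/3 + sqrt(3)*x*log(-x) + sqrt(3)*x*(-1 + log(2))


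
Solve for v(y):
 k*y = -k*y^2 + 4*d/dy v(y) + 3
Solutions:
 v(y) = C1 + k*y^3/12 + k*y^2/8 - 3*y/4


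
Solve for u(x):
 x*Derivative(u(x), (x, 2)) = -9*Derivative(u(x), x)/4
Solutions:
 u(x) = C1 + C2/x^(5/4)


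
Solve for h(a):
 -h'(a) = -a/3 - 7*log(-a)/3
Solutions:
 h(a) = C1 + a^2/6 + 7*a*log(-a)/3 - 7*a/3


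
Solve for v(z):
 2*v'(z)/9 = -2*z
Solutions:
 v(z) = C1 - 9*z^2/2


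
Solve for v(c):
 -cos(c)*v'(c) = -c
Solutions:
 v(c) = C1 + Integral(c/cos(c), c)


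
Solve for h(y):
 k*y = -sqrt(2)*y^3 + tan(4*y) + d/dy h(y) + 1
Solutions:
 h(y) = C1 + k*y^2/2 + sqrt(2)*y^4/4 - y + log(cos(4*y))/4


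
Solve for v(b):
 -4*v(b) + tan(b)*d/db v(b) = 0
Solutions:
 v(b) = C1*sin(b)^4


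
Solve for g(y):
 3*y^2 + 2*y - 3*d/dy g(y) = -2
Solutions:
 g(y) = C1 + y^3/3 + y^2/3 + 2*y/3


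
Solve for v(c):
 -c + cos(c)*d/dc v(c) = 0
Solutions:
 v(c) = C1 + Integral(c/cos(c), c)


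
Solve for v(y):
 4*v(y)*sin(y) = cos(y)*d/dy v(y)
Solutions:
 v(y) = C1/cos(y)^4


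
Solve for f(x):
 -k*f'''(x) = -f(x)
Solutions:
 f(x) = C1*exp(x*(1/k)^(1/3)) + C2*exp(x*(-1 + sqrt(3)*I)*(1/k)^(1/3)/2) + C3*exp(-x*(1 + sqrt(3)*I)*(1/k)^(1/3)/2)


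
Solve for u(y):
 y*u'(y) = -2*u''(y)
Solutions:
 u(y) = C1 + C2*erf(y/2)


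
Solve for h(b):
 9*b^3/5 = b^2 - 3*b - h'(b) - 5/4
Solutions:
 h(b) = C1 - 9*b^4/20 + b^3/3 - 3*b^2/2 - 5*b/4


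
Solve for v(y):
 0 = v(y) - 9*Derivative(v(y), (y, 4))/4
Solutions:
 v(y) = C1*exp(-sqrt(6)*y/3) + C2*exp(sqrt(6)*y/3) + C3*sin(sqrt(6)*y/3) + C4*cos(sqrt(6)*y/3)


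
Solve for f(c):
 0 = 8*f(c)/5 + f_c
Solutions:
 f(c) = C1*exp(-8*c/5)
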